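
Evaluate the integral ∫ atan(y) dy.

Use integration by parts with u = arctan(y), dv = dy.
Then du = 1/(y**2 + 1) dy.

y*atan(y) - log(y**2 + 1)/2 + C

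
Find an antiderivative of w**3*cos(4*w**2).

w**2*sin(4*w**2)/8 + cos(4*w**2)/32 + C

Let u = w², du = 2w dw; rewrite as (1/2)∫ u^1·cos(4u) du.
Now integrate by parts 1 time.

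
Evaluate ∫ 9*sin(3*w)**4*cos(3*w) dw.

Let u = sin(3*w), so du = (3*cos(3*w)) dw.
Rewriting, the integral becomes 3·∫ u^4 du = 3·u^5/5.
Substituting back, u = sin(3*w).

3*sin(3*w)**5/5 + C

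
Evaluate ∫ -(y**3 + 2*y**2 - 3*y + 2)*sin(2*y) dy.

Use integration by parts with u = y**3 + 2*y**2 - 3*y + 2, dv = -sin(2*y) dy, so v = cos(2*y)/2.
Apply parts 3 times (tabular method): alternate signs, differentiate u down to 0, integrate dv up.

y**3*cos(2*y)/2 - 3*y**2*sin(2*y)/4 + y**2*cos(2*y) - y*sin(2*y) - 9*y*cos(2*y)/4 + 9*sin(2*y)/8 + cos(2*y)/2 + C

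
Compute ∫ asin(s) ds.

s*asin(s) + sqrt(-s**2 + 1) + C

Use integration by parts with u = arcsin(s), dv = ds.
Then du = 1/sqrt(-s**2 + 1) ds.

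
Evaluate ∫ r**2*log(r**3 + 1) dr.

r**3*log(r**3 + 1)/3 - r**3/3 + log(r**3 + 1)/3 + C

Let u = r**3 + 1, so du = (3*r**2) dr.
The integral becomes (1/3)·∫ log(u) du; integrate by parts with u′=log(u), dv′=du.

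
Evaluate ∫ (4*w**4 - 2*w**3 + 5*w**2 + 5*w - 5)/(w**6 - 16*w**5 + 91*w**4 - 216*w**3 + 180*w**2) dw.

-log(w)/180 + 4957*log(w - 6)/432 - 479*log(w - 5)/30 + 325*log(w - 3)/54 - 73*log(w - 2)/48 + 1/(36*w) + C

Factor the denominator: w**2*(w - 6)*(w - 5)*(w - 3)*(w - 2).
Partial-fraction decomposition: -73/(48*(w - 2)) + 325/(54*(w - 3)) - 479/(30*(w - 5)) + 4957/(432*(w - 6)) - 1/(180*w) - 1/(36*w**2).
Integrate each term; A/(w−a) gives A·log|w−a|; A/(w−a)² gives −A/(w−a).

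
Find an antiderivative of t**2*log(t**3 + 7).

Let u = t**3 + 7, so du = (3*t**2) dt.
The integral becomes (1/3)·∫ log(u) du; integrate by parts with u′=log(u), dv′=du.

t**3*log(t**3 + 7)/3 - t**3/3 + 7*log(t**3 + 7)/3 + C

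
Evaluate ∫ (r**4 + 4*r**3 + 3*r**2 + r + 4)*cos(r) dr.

Use integration by parts with u = r**4 + 4*r**3 + 3*r**2 + r + 4, dv = cos(r) dr, so v = sin(r).
Apply parts 4 times (tabular method): alternate signs, differentiate u down to 0, integrate dv up.

r**4*sin(r) + 4*r**3*sin(r) + 4*r**3*cos(r) - 9*r**2*sin(r) + 12*r**2*cos(r) - 23*r*sin(r) - 18*r*cos(r) + 22*sin(r) - 23*cos(r) + C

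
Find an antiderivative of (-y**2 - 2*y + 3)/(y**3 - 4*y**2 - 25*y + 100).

-16*log(y - 5)/5 + 7*log(y - 4)/3 - 2*log(y + 5)/15 + C

Factor the denominator: (y - 5)*(y - 4)*(y + 5).
Partial-fraction decomposition: -2/(15*(y + 5)) + 7/(3*(y - 4)) - 16/(5*(y - 5)).
Integrate each term: A/(y−a) contributes A·log|y−a|.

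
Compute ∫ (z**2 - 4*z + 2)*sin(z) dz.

Use integration by parts with u = z**2 - 4*z + 2, dv = sin(z) dz, so v = -cos(z).
Apply parts 2 times (tabular method): alternate signs, differentiate u down to 0, integrate dv up.

-z**2*cos(z) + 2*z*sin(z) + 4*z*cos(z) - 4*sin(z) + C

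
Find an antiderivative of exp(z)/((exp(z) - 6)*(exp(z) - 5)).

log(exp(z) - 6) - log(exp(z) - 5) + C

Let u = e^z, du = e^z dz.
The integral becomes ∫ du/((u-5)(u-6)); decompose into partial fractions.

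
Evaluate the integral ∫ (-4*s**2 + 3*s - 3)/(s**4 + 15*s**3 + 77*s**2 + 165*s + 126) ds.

-5*log(s + 2) + 9*log(s + 3)/4 + 11*log(s + 7)/4 - 12/(s + 3) + C

Factor the denominator: (s + 2)*(s + 3)**2*(s + 7).
Partial-fraction decomposition: 11/(4*(s + 7)) + 9/(4*(s + 3)) + 12/(s + 3)**2 - 5/(s + 2).
Integrate each term; A/(s−a) gives A·log|s−a|; A/(s−a)² gives −A/(s−a).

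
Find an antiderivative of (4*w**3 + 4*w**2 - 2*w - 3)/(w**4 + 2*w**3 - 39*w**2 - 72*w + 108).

Factor the denominator: (w - 6)*(w - 1)*(w + 3)*(w + 6).
Partial-fraction decomposition: 79/(28*(w + 6)) - 23/(36*(w + 3)) - 3/(140*(w - 1)) + 331/(180*(w - 6)).
Integrate each term: A/(w−a) contributes A·log|w−a|.

331*log(w - 6)/180 - 3*log(w - 1)/140 - 23*log(w + 3)/36 + 79*log(w + 6)/28 + C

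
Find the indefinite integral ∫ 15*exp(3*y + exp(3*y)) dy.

5*exp(exp(3*y)) + C

Let u = exp(3*y), so du = (3*exp(3*y)) dy.
Rewriting, the integral becomes 5·∫ e^u du = 5·e^u.
Substituting back, u = exp(3*y).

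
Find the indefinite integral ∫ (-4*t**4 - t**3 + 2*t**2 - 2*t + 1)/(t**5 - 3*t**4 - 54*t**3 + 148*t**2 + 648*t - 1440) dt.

-5339*log(t - 6)/480 + 2584*log(t - 5)/297 - 67*log(t - 2)/576 + 919*log(t + 4)/1080 - 4883*log(t + 6)/2112 + C

Factor the denominator: (t - 6)*(t - 5)*(t - 2)*(t + 4)*(t + 6).
Partial-fraction decomposition: -4883/(2112*(t + 6)) + 919/(1080*(t + 4)) - 67/(576*(t - 2)) + 2584/(297*(t - 5)) - 5339/(480*(t - 6)).
Integrate each term: A/(t−a) contributes A·log|t−a|.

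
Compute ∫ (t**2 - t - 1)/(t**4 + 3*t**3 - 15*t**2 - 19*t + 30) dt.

log(t - 3)/16 + log(t - 1)/36 + log(t + 2)/9 - 29*log(t + 5)/144 + C

Factor the denominator: (t - 3)*(t - 1)*(t + 2)*(t + 5).
Partial-fraction decomposition: -29/(144*(t + 5)) + 1/(9*(t + 2)) + 1/(36*(t - 1)) + 1/(16*(t - 3)).
Integrate each term: A/(t−a) contributes A·log|t−a|.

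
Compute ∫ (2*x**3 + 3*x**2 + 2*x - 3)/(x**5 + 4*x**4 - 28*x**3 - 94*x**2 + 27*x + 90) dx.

83*log(x - 5)/528 - log(x - 1)/56 - log(x + 1)/30 + 3*log(x + 3)/16 - 113*log(x + 6)/385 + C

Factor the denominator: (x - 5)*(x - 1)*(x + 1)*(x + 3)*(x + 6).
Partial-fraction decomposition: -113/(385*(x + 6)) + 3/(16*(x + 3)) - 1/(30*(x + 1)) - 1/(56*(x - 1)) + 83/(528*(x - 5)).
Integrate each term: A/(x−a) contributes A·log|x−a|.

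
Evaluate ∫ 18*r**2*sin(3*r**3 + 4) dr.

Let u = 3*r**3 + 4, so du = (9*r**2) dr.
Rewriting, the integral becomes 2·∫ sin(u) du = 2·-cos(u).
Substituting back, u = 3*r**3 + 4.

-2*cos(3*r**3 + 4) + C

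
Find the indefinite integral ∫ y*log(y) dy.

Use integration by parts with u = log(y), dv = y dy.
Then du = 1/y dy and v = y**2/2.

y**2*log(y)/2 - y**2/4 + C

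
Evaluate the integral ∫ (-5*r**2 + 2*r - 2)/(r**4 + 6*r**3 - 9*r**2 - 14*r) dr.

Factor the denominator: r*(r - 2)*(r + 1)*(r + 7).
Partial-fraction decomposition: 29/(42*(r + 7)) - 1/(2*(r + 1)) - 1/(3*(r - 2)) + 1/(7*r).
Integrate each term: A/(r−a) contributes A·log|r−a|.

log(r)/7 - log(r - 2)/3 - log(r + 1)/2 + 29*log(r + 7)/42 + C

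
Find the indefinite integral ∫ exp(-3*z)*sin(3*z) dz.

-exp(-3*z)*sin(3*z)/6 - exp(-3*z)*cos(3*z)/6 + C

Let I denote the integral. Integrate by parts with u = sin(3*z), dv = exp(-3*z) dz, so v = -exp(-3*z)/3: I = -exp(-3*z)*sin(3*z)/3 + ∫ exp(-3*z)*cos(3*z) dz.
Apply parts again with u = cos(3*z), dv = exp(-3*z) dz: ∫ exp(-3*z)*cos(3*z) dz = -exp(-3*z)*cos(3*z)/3 − I. Substituting back brings back I: I = -exp(-3*z)*sin(3*z)/3 - exp(-3*z)*cos(3*z)/3 − I.
Solving for I: (1 + 1)·I equals the remaining terms, so I = (1/2)·(-exp(-3*z)*sin(3*z)/3 - exp(-3*z)*cos(3*z)/3).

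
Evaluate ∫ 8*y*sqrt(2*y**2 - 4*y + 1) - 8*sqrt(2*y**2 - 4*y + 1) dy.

Let u = 2*y**2 - 4*y + 1, so du = (4*y - 4) dy.
Rewriting, the integral becomes 2·∫ √u du = 2·(2/3)u^(3/2).
Substituting back, u = 2*y**2 - 4*y + 1.

4*(2*y**2 - 4*y + 1)**(3/2)/3 + C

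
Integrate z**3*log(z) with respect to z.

z**4*log(z)/4 - z**4/16 + C

Use integration by parts with u = log(z), dv = z**3 dz.
Then du = 1/z dz and v = z**4/4.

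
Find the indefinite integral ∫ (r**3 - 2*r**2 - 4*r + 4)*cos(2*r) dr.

Use integration by parts with u = r**3 - 2*r**2 - 4*r + 4, dv = cos(2*r) dr, so v = sin(2*r)/2.
Apply parts 3 times (tabular method): alternate signs, differentiate u down to 0, integrate dv up.

r**3*sin(2*r)/2 - r**2*sin(2*r) + 3*r**2*cos(2*r)/4 - 11*r*sin(2*r)/4 - r*cos(2*r) + 5*sin(2*r)/2 - 11*cos(2*r)/8 + C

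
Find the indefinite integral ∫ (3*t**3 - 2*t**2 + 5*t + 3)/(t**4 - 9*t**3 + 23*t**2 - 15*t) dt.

-log(t)/5 + 353*log(t - 5)/40 - 27*log(t - 3)/4 + 9*log(t - 1)/8 + C

Factor the denominator: t*(t - 5)*(t - 3)*(t - 1).
Partial-fraction decomposition: 9/(8*(t - 1)) - 27/(4*(t - 3)) + 353/(40*(t - 5)) - 1/(5*t).
Integrate each term: A/(t−a) contributes A·log|t−a|.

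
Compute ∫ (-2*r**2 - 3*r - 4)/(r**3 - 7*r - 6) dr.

-31*log(r - 3)/20 + 3*log(r + 1)/4 - 6*log(r + 2)/5 + C

Factor the denominator: (r - 3)*(r + 1)*(r + 2).
Partial-fraction decomposition: -6/(5*(r + 2)) + 3/(4*(r + 1)) - 31/(20*(r - 3)).
Integrate each term: A/(r−a) contributes A·log|r−a|.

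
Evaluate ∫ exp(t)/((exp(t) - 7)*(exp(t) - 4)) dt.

log(exp(t) - 7)/3 - log(exp(t) - 4)/3 + C

Let u = e^t, du = e^t dt.
The integral becomes ∫ du/((u-4)(u-7)); decompose into partial fractions.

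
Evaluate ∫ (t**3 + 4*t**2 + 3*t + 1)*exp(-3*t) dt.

Use integration by parts with u = t**3 + 4*t**2 + 3*t + 1, dv = exp(-3*t) dt, so v = -exp(-3*t)/3.
Apply parts 3 times (tabular method): alternate signs, differentiate u down to 0, integrate dv up.

(-9*t**3 - 45*t**2 - 57*t - 28)*exp(-3*t)/27 + C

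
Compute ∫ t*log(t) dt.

Use integration by parts with u = log(t), dv = t dt.
Then du = 1/t dt and v = t**2/2.

t**2*log(t)/2 - t**2/4 + C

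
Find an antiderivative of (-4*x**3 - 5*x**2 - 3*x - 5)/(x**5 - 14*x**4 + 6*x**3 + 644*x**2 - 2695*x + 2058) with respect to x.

28837*log(x - 7)/1764 - 1067*log(x - 6)/65 + 17*log(x - 1)/1440 + 1143*log(x + 7)/20384 + 1643/(84*x - 588) + C

Factor the denominator: (x - 7)**2*(x - 6)*(x - 1)*(x + 7).
Partial-fraction decomposition: 1143/(20384*(x + 7)) + 17/(1440*(x - 1)) - 1067/(65*(x - 6)) + 28837/(1764*(x - 7)) - 1643/(84*(x - 7)**2).
Integrate each term; A/(x−a) gives A·log|x−a|; A/(x−a)² gives −A/(x−a).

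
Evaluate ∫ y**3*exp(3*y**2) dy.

Let u = y², du = 2y dy; rewrite as (1/2)∫ u^1·exp(3u) du.
Now integrate by parts 1 time.

(3*y**2 - 1)*exp(3*y**2)/18 + C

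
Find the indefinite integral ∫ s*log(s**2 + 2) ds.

Let u = s**2 + 2, so du = (2*s) ds.
The integral becomes (1/2)·∫ log(u) du; integrate by parts with u′=log(u), dv′=du.

s**2*log(s**2 + 2)/2 - s**2/2 + log(s**2 + 2) + C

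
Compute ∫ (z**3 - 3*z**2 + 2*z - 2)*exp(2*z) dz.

Use integration by parts with u = z**3 - 3*z**2 + 2*z - 2, dv = exp(2*z) dz, so v = exp(2*z)/2.
Apply parts 3 times (tabular method): alternate signs, differentiate u down to 0, integrate dv up.

(4*z**3 - 18*z**2 + 26*z - 21)*exp(2*z)/8 + C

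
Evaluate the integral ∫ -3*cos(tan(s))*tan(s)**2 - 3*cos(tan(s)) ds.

Let u = tan(s), so du = (tan(s)**2 + 1) ds.
Rewriting, the integral becomes -3·∫ cos(u) du = -3·sin(u).
Substituting back, u = tan(s).

-3*sin(tan(s)) + C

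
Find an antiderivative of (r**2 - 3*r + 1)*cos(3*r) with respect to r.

Use integration by parts with u = r**2 - 3*r + 1, dv = cos(3*r) dr, so v = sin(3*r)/3.
Apply parts 2 times (tabular method): alternate signs, differentiate u down to 0, integrate dv up.

r**2*sin(3*r)/3 - r*sin(3*r) + 2*r*cos(3*r)/9 + 7*sin(3*r)/27 - cos(3*r)/3 + C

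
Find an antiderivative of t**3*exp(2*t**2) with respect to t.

Let u = t², du = 2t dt; rewrite as (1/2)∫ u^1·exp(2u) du.
Now integrate by parts 1 time.

(2*t**2 - 1)*exp(2*t**2)/8 + C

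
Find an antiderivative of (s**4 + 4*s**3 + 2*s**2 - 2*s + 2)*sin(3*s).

-s**4*cos(3*s)/3 + 4*s**3*sin(3*s)/9 - 4*s**3*cos(3*s)/3 + 4*s**2*sin(3*s)/3 - 2*s**2*cos(3*s)/9 + 4*s*sin(3*s)/27 + 14*s*cos(3*s)/9 - 14*sin(3*s)/27 - 50*cos(3*s)/81 + C

Use integration by parts with u = s**4 + 4*s**3 + 2*s**2 - 2*s + 2, dv = sin(3*s) ds, so v = -cos(3*s)/3.
Apply parts 4 times (tabular method): alternate signs, differentiate u down to 0, integrate dv up.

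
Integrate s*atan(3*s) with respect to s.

s**2*atan(3*s)/2 - s/6 + atan(3*s)/18 + C

Use integration by parts with u = arctan(3*s), dv = s ds.
Then du = 3/(9*s**2 + 1) ds.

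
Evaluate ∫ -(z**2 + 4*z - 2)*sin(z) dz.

Use integration by parts with u = z**2 + 4*z - 2, dv = -sin(z) dz, so v = cos(z).
Apply parts 2 times (tabular method): alternate signs, differentiate u down to 0, integrate dv up.

z**2*cos(z) - 2*z*sin(z) + 4*z*cos(z) - 4*sin(z) - 4*cos(z) + C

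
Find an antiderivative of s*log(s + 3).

s**2*log(s + 3)/2 - s**2/4 + 3*s/2 - 9*log(s + 3)/2 + C

Use integration by parts with u = log(s + 3), dv = s ds.
Then du = 1/(s + 3) ds and v = s**2/2.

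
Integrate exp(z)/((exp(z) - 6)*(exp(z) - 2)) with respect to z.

Let u = e^z, du = e^z dz.
The integral becomes ∫ du/((u-2)(u-6)); decompose into partial fractions.

log(exp(z) - 6)/4 - log(exp(z) - 2)/4 + C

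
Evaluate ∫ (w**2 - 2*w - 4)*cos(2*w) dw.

Use integration by parts with u = w**2 - 2*w - 4, dv = cos(2*w) dw, so v = sin(2*w)/2.
Apply parts 2 times (tabular method): alternate signs, differentiate u down to 0, integrate dv up.

w**2*sin(2*w)/2 - w*sin(2*w) + w*cos(2*w)/2 - 9*sin(2*w)/4 - cos(2*w)/2 + C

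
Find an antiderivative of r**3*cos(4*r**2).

r**2*sin(4*r**2)/8 + cos(4*r**2)/32 + C

Let u = r², du = 2r dr; rewrite as (1/2)∫ u^1·cos(4u) du.
Now integrate by parts 1 time.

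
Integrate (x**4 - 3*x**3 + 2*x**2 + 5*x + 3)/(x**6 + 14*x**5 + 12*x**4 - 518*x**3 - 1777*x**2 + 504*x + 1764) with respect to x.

251*log(x - 6)/23660 - log(x - 1)/560 + log(x + 1)/630 - 663*log(x + 6)/140 + 114995*log(x + 7)/24336 - 437/(78*x + 546) + C

Factor the denominator: (x - 6)*(x - 1)*(x + 1)*(x + 6)*(x + 7)**2.
Partial-fraction decomposition: 114995/(24336*(x + 7)) + 437/(78*(x + 7)**2) - 663/(140*(x + 6)) + 1/(630*(x + 1)) - 1/(560*(x - 1)) + 251/(23660*(x - 6)).
Integrate each term; A/(x−a) gives A·log|x−a|; A/(x−a)² gives −A/(x−a).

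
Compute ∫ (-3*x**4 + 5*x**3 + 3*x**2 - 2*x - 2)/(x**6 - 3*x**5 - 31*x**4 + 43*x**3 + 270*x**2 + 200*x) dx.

Factor the denominator: x*(x - 5)**2*(x + 1)*(x + 2)*(x + 4).
Partial-fraction decomposition: 517/(972*(x + 4)) - 37/(98*(x + 2)) + 5/(108*(x + 1)) - 226993/(1190700*(x - 5)) - 1187/(1890*(x - 5)**2) - 1/(100*x).
Integrate each term; A/(x−a) gives A·log|x−a|; A/(x−a)² gives −A/(x−a).

-log(x)/100 - 226993*log(x - 5)/1190700 + 5*log(x + 1)/108 - 37*log(x + 2)/98 + 517*log(x + 4)/972 + 1187/(1890*x - 9450) + C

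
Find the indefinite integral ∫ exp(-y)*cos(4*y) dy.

4*exp(-y)*sin(4*y)/17 - exp(-y)*cos(4*y)/17 + C

Let I denote the integral. Integrate by parts with u = cos(4*y), dv = exp(-y) dy, so v = -exp(-y): I = -exp(-y)*cos(4*y) − 4·∫ exp(-y)*sin(4*y) dy.
Apply parts again with u = sin(4*y), dv = exp(-y) dy: ∫ exp(-y)*sin(4*y) dy = -exp(-y)*sin(4*y) + 4·I. Substituting back brings back I: I = 4*exp(-y)*sin(4*y) - exp(-y)*cos(4*y) − 16·I.
Solving for I: (1 + 16)·I equals the remaining terms, so I = (1/17)·(4*exp(-y)*sin(4*y) - exp(-y)*cos(4*y)).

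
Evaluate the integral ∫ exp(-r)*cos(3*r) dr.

Let I denote the integral. Integrate by parts with u = cos(3*r), dv = exp(-r) dr, so v = -exp(-r): I = -exp(-r)*cos(3*r) − 3·∫ exp(-r)*sin(3*r) dr.
Apply parts again with u = sin(3*r), dv = exp(-r) dr: ∫ exp(-r)*sin(3*r) dr = -exp(-r)*sin(3*r) + 3·I. Substituting back brings back I: I = 3*exp(-r)*sin(3*r) - exp(-r)*cos(3*r) − 9·I.
Solving for I: (1 + 9)·I equals the remaining terms, so I = (1/10)·(3*exp(-r)*sin(3*r) - exp(-r)*cos(3*r)).

3*exp(-r)*sin(3*r)/10 - exp(-r)*cos(3*r)/10 + C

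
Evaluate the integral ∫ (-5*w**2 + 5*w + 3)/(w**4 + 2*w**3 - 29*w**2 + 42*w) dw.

Factor the denominator: w*(w - 3)*(w - 2)*(w + 7).
Partial-fraction decomposition: 277/(630*(w + 7)) + 7/(18*(w - 2)) - 9/(10*(w - 3)) + 1/(14*w).
Integrate each term: A/(w−a) contributes A·log|w−a|.

log(w)/14 - 9*log(w - 3)/10 + 7*log(w - 2)/18 + 277*log(w + 7)/630 + C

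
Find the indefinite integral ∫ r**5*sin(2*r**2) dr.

-r**4*cos(2*r**2)/4 + r**2*sin(2*r**2)/4 + cos(2*r**2)/8 + C

Let u = r², du = 2r dr; rewrite as (1/2)∫ u^2·sin(2u) du.
Now integrate by parts 2 times.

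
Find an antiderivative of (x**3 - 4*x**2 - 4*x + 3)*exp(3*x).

(9*x**3 - 45*x**2 - 6*x + 29)*exp(3*x)/27 + C

Use integration by parts with u = x**3 - 4*x**2 - 4*x + 3, dv = exp(3*x) dx, so v = exp(3*x)/3.
Apply parts 3 times (tabular method): alternate signs, differentiate u down to 0, integrate dv up.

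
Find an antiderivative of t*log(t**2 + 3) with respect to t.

Let u = t**2 + 3, so du = (2*t) dt.
The integral becomes (1/2)·∫ log(u) du; integrate by parts with u′=log(u), dv′=du.

t**2*log(t**2 + 3)/2 - t**2/2 + 3*log(t**2 + 3)/2 + C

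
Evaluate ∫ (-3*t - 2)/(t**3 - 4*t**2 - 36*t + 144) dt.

Factor the denominator: (t - 6)*(t - 4)*(t + 6).
Partial-fraction decomposition: 2/(15*(t + 6)) + 7/(10*(t - 4)) - 5/(6*(t - 6)).
Integrate each term: A/(t−a) contributes A·log|t−a|.

-5*log(t - 6)/6 + 7*log(t - 4)/10 + 2*log(t + 6)/15 + C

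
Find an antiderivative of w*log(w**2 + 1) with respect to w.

Let u = w**2 + 1, so du = (2*w) dw.
The integral becomes (1/2)·∫ log(u) du; integrate by parts with u′=log(u), dv′=du.

w**2*log(w**2 + 1)/2 - w**2/2 + log(w**2 + 1)/2 + C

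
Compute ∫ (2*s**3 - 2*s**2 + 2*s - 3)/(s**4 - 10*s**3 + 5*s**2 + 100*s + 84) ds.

Factor the denominator: (s - 7)*(s - 6)*(s + 1)*(s + 2).
Partial-fraction decomposition: 31/(72*(s + 2)) - 9/(56*(s + 1)) - 369/(56*(s - 6)) + 599/(72*(s - 7)).
Integrate each term: A/(s−a) contributes A·log|s−a|.

599*log(s - 7)/72 - 369*log(s - 6)/56 - 9*log(s + 1)/56 + 31*log(s + 2)/72 + C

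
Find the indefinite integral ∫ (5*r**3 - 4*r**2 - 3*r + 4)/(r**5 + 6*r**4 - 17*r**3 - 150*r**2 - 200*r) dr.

Factor the denominator: r*(r - 5)*(r + 2)*(r + 4)*(r + 5).
Partial-fraction decomposition: -353/(75*(r + 5)) + 46/(9*(r + 4)) - 23/(42*(r + 2)) + 257/(1575*(r - 5)) - 1/(50*r).
Integrate each term: A/(r−a) contributes A·log|r−a|.

-log(r)/50 + 257*log(r - 5)/1575 - 23*log(r + 2)/42 + 46*log(r + 4)/9 - 353*log(r + 5)/75 + C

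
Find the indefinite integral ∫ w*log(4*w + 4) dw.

Use integration by parts with u = log(4*w + 4), dv = w dw.
Then du = 4/(4*w + 4) dw and v = w**2/2.

w**2*log(4*w + 4)/2 - w**2/4 + w/2 - log(w + 1)/2 + C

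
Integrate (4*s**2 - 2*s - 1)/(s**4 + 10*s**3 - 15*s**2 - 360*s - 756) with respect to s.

Factor the denominator: (s - 6)*(s + 3)*(s + 6)*(s + 7).
Partial-fraction decomposition: -209/(52*(s + 7)) + 155/(36*(s + 6)) - 41/(108*(s + 3)) + 131/(1404*(s - 6)).
Integrate each term: A/(s−a) contributes A·log|s−a|.

131*log(s - 6)/1404 - 41*log(s + 3)/108 + 155*log(s + 6)/36 - 209*log(s + 7)/52 + C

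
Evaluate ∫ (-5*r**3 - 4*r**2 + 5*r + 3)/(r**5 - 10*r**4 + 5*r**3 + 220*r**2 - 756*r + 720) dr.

Factor the denominator: (r - 6)*(r - 4)*(r - 3)*(r - 2)*(r + 5).
Partial-fraction decomposition: 503/(5544*(r + 5)) + 43/(56*(r - 2)) - 51/(8*(r - 3)) + 361/(36*(r - 4)) - 397/(88*(r - 6)).
Integrate each term: A/(r−a) contributes A·log|r−a|.

-397*log(r - 6)/88 + 361*log(r - 4)/36 - 51*log(r - 3)/8 + 43*log(r - 2)/56 + 503*log(r + 5)/5544 + C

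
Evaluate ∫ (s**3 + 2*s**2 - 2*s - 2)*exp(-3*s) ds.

(-s**3 - 3*s**2 + 2)*exp(-3*s)/3 + C

Use integration by parts with u = s**3 + 2*s**2 - 2*s - 2, dv = exp(-3*s) ds, so v = -exp(-3*s)/3.
Apply parts 3 times (tabular method): alternate signs, differentiate u down to 0, integrate dv up.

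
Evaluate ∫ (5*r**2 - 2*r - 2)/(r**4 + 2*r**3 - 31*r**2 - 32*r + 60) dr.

113*log(r - 5)/308 - log(r - 1)/84 + 11*log(r + 2)/42 - 95*log(r + 6)/154 + C

Factor the denominator: (r - 5)*(r - 1)*(r + 2)*(r + 6).
Partial-fraction decomposition: -95/(154*(r + 6)) + 11/(42*(r + 2)) - 1/(84*(r - 1)) + 113/(308*(r - 5)).
Integrate each term: A/(r−a) contributes A·log|r−a|.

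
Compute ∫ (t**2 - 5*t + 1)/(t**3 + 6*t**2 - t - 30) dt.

-log(t - 2)/7 - 5*log(t + 3)/2 + 51*log(t + 5)/14 + C

Factor the denominator: (t - 2)*(t + 3)*(t + 5).
Partial-fraction decomposition: 51/(14*(t + 5)) - 5/(2*(t + 3)) - 1/(7*(t - 2)).
Integrate each term: A/(t−a) contributes A·log|t−a|.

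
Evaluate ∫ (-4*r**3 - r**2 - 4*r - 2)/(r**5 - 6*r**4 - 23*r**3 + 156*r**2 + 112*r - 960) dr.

Factor the denominator: (r - 5)*(r - 4)**2*(r + 3)*(r + 4).
Partial-fraction decomposition: 127/(288*(r + 4)) - 109/(392*(r + 3)) + 11657/(1568*(r - 4)) + 145/(28*(r - 4)**2) - 547/(72*(r - 5)).
Integrate each term; A/(r−a) gives A·log|r−a|; A/(r−a)² gives −A/(r−a).

-547*log(r - 5)/72 + 11657*log(r - 4)/1568 - 109*log(r + 3)/392 + 127*log(r + 4)/288 - 145/(28*r - 112) + C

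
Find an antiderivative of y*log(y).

Use integration by parts with u = log(y), dv = y dy.
Then du = 1/y dy and v = y**2/2.

y**2*log(y)/2 - y**2/4 + C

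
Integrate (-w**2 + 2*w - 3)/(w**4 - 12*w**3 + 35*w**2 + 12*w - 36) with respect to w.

-26*log(w - 6)/1225 - log(w - 1)/25 + 3*log(w + 1)/49 + 27/(35*w - 210) + C

Factor the denominator: (w - 6)**2*(w - 1)*(w + 1).
Partial-fraction decomposition: 3/(49*(w + 1)) - 1/(25*(w - 1)) - 26/(1225*(w - 6)) - 27/(35*(w - 6)**2).
Integrate each term; A/(w−a) gives A·log|w−a|; A/(w−a)² gives −A/(w−a).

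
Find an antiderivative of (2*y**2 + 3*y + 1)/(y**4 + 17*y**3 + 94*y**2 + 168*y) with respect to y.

log(y)/168 - 7*log(y + 4)/8 + 55*log(y + 6)/12 - 26*log(y + 7)/7 + C

Factor the denominator: y*(y + 4)*(y + 6)*(y + 7).
Partial-fraction decomposition: -26/(7*(y + 7)) + 55/(12*(y + 6)) - 7/(8*(y + 4)) + 1/(168*y).
Integrate each term: A/(y−a) contributes A·log|y−a|.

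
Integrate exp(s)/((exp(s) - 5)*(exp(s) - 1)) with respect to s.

log(exp(s) - 5)/4 - log(exp(s) - 1)/4 + C

Let u = e^s, du = e^s ds.
The integral becomes ∫ du/((u-5)(u-1)); decompose into partial fractions.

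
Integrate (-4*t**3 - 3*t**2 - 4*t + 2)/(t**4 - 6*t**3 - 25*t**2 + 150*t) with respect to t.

log(t)/75 - 497*log(t - 6)/33 + 593*log(t - 5)/50 - 447*log(t + 5)/550 + C

Factor the denominator: t*(t - 6)*(t - 5)*(t + 5).
Partial-fraction decomposition: -447/(550*(t + 5)) + 593/(50*(t - 5)) - 497/(33*(t - 6)) + 1/(75*t).
Integrate each term: A/(t−a) contributes A·log|t−a|.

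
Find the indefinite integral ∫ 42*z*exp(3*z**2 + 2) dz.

7*exp(3*z**2 + 2) + C

Let u = 3*z**2 + 2, so du = (6*z) dz.
Rewriting, the integral becomes 7·∫ e^u du = 7·e^u.
Substituting back, u = 3*z**2 + 2.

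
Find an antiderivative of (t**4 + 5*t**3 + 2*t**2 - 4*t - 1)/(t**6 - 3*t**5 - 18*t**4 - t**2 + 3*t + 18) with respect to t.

Factor the denominator: (t - 6)*(t - 1)*(t + 1)*(t + 3)*(t**2 + 1).
Partial-fraction decomposition: -(33*t + 13)/(148*(t**2 + 1)) + 5/(144*(t + 3)) + 1/(56*(t + 1)) - 3/(80*(t - 1)) + 2423/(11655*(t - 6)).
Integrate each term; A/(t−a) gives A·log|t−a|; the (Bt+D)/(t²+p²) term gives a log and an atan.

2423*log(t - 6)/11655 - 3*log(t - 1)/80 + log(t + 1)/56 + 5*log(t + 3)/144 - 33*log(t**2 + 1)/296 - 13*atan(t)/148 + C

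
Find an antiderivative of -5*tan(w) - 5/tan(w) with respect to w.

Let u = tan(w), so du = (tan(w)**2 + 1) dw.
Rewriting, the integral becomes -5·∫ 1/u du = -5·log(u).
Substituting back, u = tan(w).

-5*log(tan(w)) + C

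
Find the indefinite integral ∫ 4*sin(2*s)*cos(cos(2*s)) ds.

Let u = cos(2*s), so du = (-2*sin(2*s)) ds.
Rewriting, the integral becomes -2·∫ cos(u) du = -2·sin(u).
Substituting back, u = cos(2*s).

-2*sin(cos(2*s)) + C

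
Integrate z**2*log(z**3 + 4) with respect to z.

Let u = z**3 + 4, so du = (3*z**2) dz.
The integral becomes (1/3)·∫ log(u) du; integrate by parts with u′=log(u), dv′=du.

z**3*log(z**3 + 4)/3 - z**3/3 + 4*log(z**3 + 4)/3 + C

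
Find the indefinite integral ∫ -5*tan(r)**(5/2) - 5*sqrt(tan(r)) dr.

-10*tan(r)**(3/2)/3 + C

Let u = tan(r), so du = (tan(r)**2 + 1) dr.
Rewriting, the integral becomes -5·∫ √u du = -5·(2/3)u^(3/2).
Substituting back, u = tan(r).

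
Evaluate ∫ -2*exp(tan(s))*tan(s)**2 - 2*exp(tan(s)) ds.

Let u = tan(s), so du = (tan(s)**2 + 1) ds.
Rewriting, the integral becomes -2·∫ e^u du = -2·e^u.
Substituting back, u = tan(s).

-2*exp(tan(s)) + C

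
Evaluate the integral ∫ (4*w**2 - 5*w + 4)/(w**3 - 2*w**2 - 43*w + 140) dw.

Factor the denominator: (w - 5)*(w - 4)*(w + 7).
Partial-fraction decomposition: 235/(132*(w + 7)) - 48/(11*(w - 4)) + 79/(12*(w - 5)).
Integrate each term: A/(w−a) contributes A·log|w−a|.

79*log(w - 5)/12 - 48*log(w - 4)/11 + 235*log(w + 7)/132 + C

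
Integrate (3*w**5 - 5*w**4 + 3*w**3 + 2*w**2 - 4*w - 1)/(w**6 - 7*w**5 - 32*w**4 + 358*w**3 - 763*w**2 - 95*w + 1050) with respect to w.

-185*log(w - 5)/864 + 41*log(w - 3)/16 - 13*log(w - 2)/81 - log(w + 1)/432 + 2111*log(w + 7)/2592 - 1109/(72*w - 360) + C

Factor the denominator: (w - 5)**2*(w - 3)*(w - 2)*(w + 1)*(w + 7).
Partial-fraction decomposition: 2111/(2592*(w + 7)) - 1/(432*(w + 1)) - 13/(81*(w - 2)) + 41/(16*(w - 3)) - 185/(864*(w - 5)) + 1109/(72*(w - 5)**2).
Integrate each term; A/(w−a) gives A·log|w−a|; A/(w−a)² gives −A/(w−a).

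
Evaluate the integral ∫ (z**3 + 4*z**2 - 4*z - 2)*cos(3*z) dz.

Use integration by parts with u = z**3 + 4*z**2 - 4*z - 2, dv = cos(3*z) dz, so v = sin(3*z)/3.
Apply parts 3 times (tabular method): alternate signs, differentiate u down to 0, integrate dv up.

z**3*sin(3*z)/3 + 4*z**2*sin(3*z)/3 + z**2*cos(3*z)/3 - 14*z*sin(3*z)/9 + 8*z*cos(3*z)/9 - 26*sin(3*z)/27 - 14*cos(3*z)/27 + C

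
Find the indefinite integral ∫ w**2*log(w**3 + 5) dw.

w**3*log(w**3 + 5)/3 - w**3/3 + 5*log(w**3 + 5)/3 + C

Let u = w**3 + 5, so du = (3*w**2) dw.
The integral becomes (1/3)·∫ log(u) du; integrate by parts with u′=log(u), dv′=du.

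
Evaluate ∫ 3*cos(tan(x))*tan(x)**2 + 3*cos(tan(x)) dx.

Let u = tan(x), so du = (tan(x)**2 + 1) dx.
Rewriting, the integral becomes 3·∫ cos(u) du = 3·sin(u).
Substituting back, u = tan(x).

3*sin(tan(x)) + C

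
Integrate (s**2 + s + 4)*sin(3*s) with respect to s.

Use integration by parts with u = s**2 + s + 4, dv = sin(3*s) ds, so v = -cos(3*s)/3.
Apply parts 2 times (tabular method): alternate signs, differentiate u down to 0, integrate dv up.

-s**2*cos(3*s)/3 + 2*s*sin(3*s)/9 - s*cos(3*s)/3 + sin(3*s)/9 - 34*cos(3*s)/27 + C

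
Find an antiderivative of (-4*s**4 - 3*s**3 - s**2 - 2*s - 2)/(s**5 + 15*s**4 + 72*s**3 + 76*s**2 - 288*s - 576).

Factor the denominator: (s - 2)*(s + 3)*(s + 4)**2*(s + 6).
Partial-fraction decomposition: -2281/(48*(s + 6)) + 487/(18*(s + 4)) - 421/(6*(s + 4)**2) + 248/(15*(s + 3)) - 49/(720*(s - 2)).
Integrate each term; A/(s−a) gives A·log|s−a|; A/(s−a)² gives −A/(s−a).

-49*log(s - 2)/720 + 248*log(s + 3)/15 + 487*log(s + 4)/18 - 2281*log(s + 6)/48 + 421/(6*s + 24) + C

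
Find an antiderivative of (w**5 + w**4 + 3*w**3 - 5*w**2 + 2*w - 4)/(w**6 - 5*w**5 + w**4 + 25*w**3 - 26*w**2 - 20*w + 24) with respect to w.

181*log(w - 3)/20 - 299*log(w - 2)/36 + log(w - 1)/6 - 7*log(w + 1)/36 + 17*log(w + 2)/60 + 13/(3*w - 6) + C

Factor the denominator: (w - 3)*(w - 2)**2*(w - 1)*(w + 1)*(w + 2).
Partial-fraction decomposition: 17/(60*(w + 2)) - 7/(36*(w + 1)) + 1/(6*(w - 1)) - 299/(36*(w - 2)) - 13/(3*(w - 2)**2) + 181/(20*(w - 3)).
Integrate each term; A/(w−a) gives A·log|w−a|; A/(w−a)² gives −A/(w−a).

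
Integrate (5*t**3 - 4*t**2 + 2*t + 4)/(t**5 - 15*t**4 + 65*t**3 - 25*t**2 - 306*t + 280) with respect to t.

1537*log(t - 7)/324 - 77*log(t - 5)/8 + 134*log(t - 4)/27 - 7*log(t - 1)/216 - 4*log(t + 2)/81 + C

Factor the denominator: (t - 7)*(t - 5)*(t - 4)*(t - 1)*(t + 2).
Partial-fraction decomposition: -4/(81*(t + 2)) - 7/(216*(t - 1)) + 134/(27*(t - 4)) - 77/(8*(t - 5)) + 1537/(324*(t - 7)).
Integrate each term: A/(t−a) contributes A·log|t−a|.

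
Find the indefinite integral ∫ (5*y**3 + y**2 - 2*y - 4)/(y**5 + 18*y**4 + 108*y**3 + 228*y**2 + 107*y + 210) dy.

Factor the denominator: (y + 5)*(y + 6)*(y + 7)*(y**2 + 1).
Partial-fraction decomposition: -(11*y + 23)/(650*(y**2 + 1)) - 414/(25*(y + 7)) + 28/(y + 6) - 297/(26*(y + 5)).
Integrate each term; A/(y−a) gives A·log|y−a|; the (By+D)/(y²+p²) term gives a log and an atan.

-297*log(y + 5)/26 + 28*log(y + 6) - 414*log(y + 7)/25 - 11*log(y**2 + 1)/1300 - 23*atan(y)/650 + C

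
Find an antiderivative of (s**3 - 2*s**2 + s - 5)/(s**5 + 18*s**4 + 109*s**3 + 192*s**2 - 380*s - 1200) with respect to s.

-log(s - 2)/784 + 35*log(s + 4)/4 + 487*log(s + 5)/49 - 299*log(s + 6)/16 + 185/(7*s + 35) + C

Factor the denominator: (s - 2)*(s + 4)*(s + 5)**2*(s + 6).
Partial-fraction decomposition: -299/(16*(s + 6)) + 487/(49*(s + 5)) - 185/(7*(s + 5)**2) + 35/(4*(s + 4)) - 1/(784*(s - 2)).
Integrate each term; A/(s−a) gives A·log|s−a|; A/(s−a)² gives −A/(s−a).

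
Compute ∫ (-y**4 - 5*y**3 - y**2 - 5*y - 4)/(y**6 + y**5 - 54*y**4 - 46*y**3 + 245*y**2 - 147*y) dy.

4*log(y)/147 - 1051*log(y - 7)/8820 + 5*log(y - 1)/144 + 7*log(y + 3)/240 + 11*log(y + 7)/392 - 1/(12*y - 12) + C

Factor the denominator: y*(y - 7)*(y - 1)**2*(y + 3)*(y + 7).
Partial-fraction decomposition: 11/(392*(y + 7)) + 7/(240*(y + 3)) + 5/(144*(y - 1)) + 1/(12*(y - 1)**2) - 1051/(8820*(y - 7)) + 4/(147*y).
Integrate each term; A/(y−a) gives A·log|y−a|; A/(y−a)² gives −A/(y−a).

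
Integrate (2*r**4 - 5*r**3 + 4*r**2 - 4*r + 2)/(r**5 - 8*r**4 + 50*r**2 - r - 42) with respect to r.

3257*log(r - 7)/1728 - 53*log(r - 3)/160 - log(r - 1)/72 - 17*log(r + 1)/64 + 98*log(r + 2)/135 + C

Factor the denominator: (r - 7)*(r - 3)*(r - 1)*(r + 1)*(r + 2).
Partial-fraction decomposition: 98/(135*(r + 2)) - 17/(64*(r + 1)) - 1/(72*(r - 1)) - 53/(160*(r - 3)) + 3257/(1728*(r - 7)).
Integrate each term: A/(r−a) contributes A·log|r−a|.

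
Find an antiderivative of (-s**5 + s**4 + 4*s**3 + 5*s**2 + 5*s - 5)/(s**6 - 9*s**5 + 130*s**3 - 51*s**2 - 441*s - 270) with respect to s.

-773*log(s - 6)/189 + 1855*log(s - 5)/576 + log(s - 3)/576 + 29*log(s + 1)/4032 - 241*log(s + 3)/1728 - 1/(48*s + 48) + C

Factor the denominator: (s - 6)*(s - 5)*(s - 3)*(s + 1)**2*(s + 3).
Partial-fraction decomposition: -241/(1728*(s + 3)) + 29/(4032*(s + 1)) + 1/(48*(s + 1)**2) + 1/(576*(s - 3)) + 1855/(576*(s - 5)) - 773/(189*(s - 6)).
Integrate each term; A/(s−a) gives A·log|s−a|; A/(s−a)² gives −A/(s−a).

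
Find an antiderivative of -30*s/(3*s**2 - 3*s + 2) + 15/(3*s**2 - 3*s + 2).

-5*log(3*s**2 - 3*s + 2) + C

Let u = 3*s**2 - 3*s + 2, so du = (6*s - 3) ds.
Rewriting, the integral becomes -5·∫ 1/u du = -5·log(u).
Substituting back, u = 3*s**2 - 3*s + 2.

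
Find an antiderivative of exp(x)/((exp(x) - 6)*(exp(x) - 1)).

Let u = e^x, du = e^x dx.
The integral becomes ∫ du/((u-6)(u-1)); decompose into partial fractions.

log(exp(x) - 6)/5 - log(exp(x) - 1)/5 + C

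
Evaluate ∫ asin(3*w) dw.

Use integration by parts with u = arcsin(3*w), dv = dw.
Then du = 3/sqrt(-9*w**2 + 1) dw.

w*asin(3*w) + sqrt(-9*w**2 + 1)/3 + C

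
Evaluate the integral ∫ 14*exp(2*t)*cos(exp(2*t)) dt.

Let u = exp(2*t), so du = (2*exp(2*t)) dt.
Rewriting, the integral becomes 7·∫ cos(u) du = 7·sin(u).
Substituting back, u = exp(2*t).

7*sin(exp(2*t)) + C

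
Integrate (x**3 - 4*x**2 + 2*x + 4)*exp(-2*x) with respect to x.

(-4*x**3 + 10*x**2 + 2*x - 15)*exp(-2*x)/8 + C

Use integration by parts with u = x**3 - 4*x**2 + 2*x + 4, dv = exp(-2*x) dx, so v = -exp(-2*x)/2.
Apply parts 3 times (tabular method): alternate signs, differentiate u down to 0, integrate dv up.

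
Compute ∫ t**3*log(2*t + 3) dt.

t**4*log(2*t + 3)/4 - t**4/16 + t**3/8 - 9*t**2/32 + 27*t/32 - 81*log(2*t + 3)/64 + C

Use integration by parts with u = log(2*t + 3), dv = t**3 dt.
Then du = 2/(2*t + 3) dt and v = t**4/4.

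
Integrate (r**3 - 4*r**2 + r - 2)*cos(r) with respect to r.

r**3*sin(r) - 4*r**2*sin(r) + 3*r**2*cos(r) - 5*r*sin(r) - 8*r*cos(r) + 6*sin(r) - 5*cos(r) + C

Use integration by parts with u = r**3 - 4*r**2 + r - 2, dv = cos(r) dr, so v = sin(r).
Apply parts 3 times (tabular method): alternate signs, differentiate u down to 0, integrate dv up.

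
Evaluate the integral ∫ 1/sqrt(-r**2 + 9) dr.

Substitute r = 3·sin(θ), so dr = 3·cos(θ) dθ and the radical becomes sqrt(-r**2 + 9) = 3·cos(θ) by the Pythagorean identity.
Integrate the resulting trig expression in θ, then back-substitute θ = asin(r/3), sin(θ) = r/3, cos(θ) = sqrt(-r**2 + 9)/3 (absorbing any constant into C).

asin(r/3) + C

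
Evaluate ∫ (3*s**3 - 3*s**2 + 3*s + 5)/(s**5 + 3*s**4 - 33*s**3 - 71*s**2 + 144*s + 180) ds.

Factor the denominator: (s - 5)*(s - 2)*(s + 1)*(s + 3)*(s + 6).
Partial-fraction decomposition: -769/(1320*(s + 6)) + 7/(15*(s + 3)) - 1/(45*(s + 1)) - 23/(360*(s - 2)) + 20/(99*(s - 5)).
Integrate each term: A/(s−a) contributes A·log|s−a|.

20*log(s - 5)/99 - 23*log(s - 2)/360 - log(s + 1)/45 + 7*log(s + 3)/15 - 769*log(s + 6)/1320 + C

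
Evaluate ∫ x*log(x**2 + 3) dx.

x**2*log(x**2 + 3)/2 - x**2/2 + 3*log(x**2 + 3)/2 + C

Let u = x**2 + 3, so du = (2*x) dx.
The integral becomes (1/2)·∫ log(u) du; integrate by parts with u′=log(u), dv′=du.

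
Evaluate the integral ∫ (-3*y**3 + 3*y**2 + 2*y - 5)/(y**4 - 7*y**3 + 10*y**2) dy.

Factor the denominator: y**2*(y - 5)*(y - 2).
Partial-fraction decomposition: 13/(12*(y - 2)) - 59/(15*(y - 5)) - 3/(20*y) - 1/(2*y**2).
Integrate each term; A/(y−a) gives A·log|y−a|; A/(y−a)² gives −A/(y−a).

-3*log(y)/20 - 59*log(y - 5)/15 + 13*log(y - 2)/12 + 1/(2*y) + C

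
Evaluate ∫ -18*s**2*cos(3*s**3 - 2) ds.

Let u = 3*s**3 - 2, so du = (9*s**2) ds.
Rewriting, the integral becomes -2·∫ cos(u) du = -2·sin(u).
Substituting back, u = 3*s**3 - 2.

-2*sin(3*s**3 - 2) + C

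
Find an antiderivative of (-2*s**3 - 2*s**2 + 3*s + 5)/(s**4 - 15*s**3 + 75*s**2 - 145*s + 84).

-379*log(s - 7)/36 + 143*log(s - 4)/9 - 29*log(s - 3)/4 - log(s - 1)/9 + C

Factor the denominator: (s - 7)*(s - 4)*(s - 3)*(s - 1).
Partial-fraction decomposition: -1/(9*(s - 1)) - 29/(4*(s - 3)) + 143/(9*(s - 4)) - 379/(36*(s - 7)).
Integrate each term: A/(s−a) contributes A·log|s−a|.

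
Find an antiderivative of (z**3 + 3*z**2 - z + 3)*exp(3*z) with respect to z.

Use integration by parts with u = z**3 + 3*z**2 - z + 3, dv = exp(3*z) dz, so v = exp(3*z)/3.
Apply parts 3 times (tabular method): alternate signs, differentiate u down to 0, integrate dv up.

(9*z**3 + 18*z**2 - 21*z + 34)*exp(3*z)/27 + C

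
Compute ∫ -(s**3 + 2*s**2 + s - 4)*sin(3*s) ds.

Use integration by parts with u = s**3 + 2*s**2 + s - 4, dv = -sin(3*s) ds, so v = cos(3*s)/3.
Apply parts 3 times (tabular method): alternate signs, differentiate u down to 0, integrate dv up.

s**3*cos(3*s)/3 - s**2*sin(3*s)/3 + 2*s**2*cos(3*s)/3 - 4*s*sin(3*s)/9 + s*cos(3*s)/9 - sin(3*s)/27 - 40*cos(3*s)/27 + C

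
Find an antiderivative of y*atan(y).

Use integration by parts with u = arctan(y), dv = y dy.
Then du = 1/(y**2 + 1) dy.

y**2*atan(y)/2 - y/2 + atan(y)/2 + C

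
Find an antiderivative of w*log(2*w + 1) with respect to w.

w**2*log(2*w + 1)/2 - w**2/4 + w/4 - log(2*w + 1)/8 + C

Use integration by parts with u = log(2*w + 1), dv = w dw.
Then du = 2/(2*w + 1) dw and v = w**2/2.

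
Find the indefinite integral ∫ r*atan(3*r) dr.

r**2*atan(3*r)/2 - r/6 + atan(3*r)/18 + C

Use integration by parts with u = arctan(3*r), dv = r dr.
Then du = 3/(9*r**2 + 1) dr.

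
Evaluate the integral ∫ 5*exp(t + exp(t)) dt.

Let u = exp(t), so du = (exp(t)) dt.
Rewriting, the integral becomes 5·∫ e^u du = 5·e^u.
Substituting back, u = exp(t).

5*exp(exp(t)) + C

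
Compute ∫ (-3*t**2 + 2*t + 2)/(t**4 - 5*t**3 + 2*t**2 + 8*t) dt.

log(t)/4 - 19*log(t - 4)/20 + log(t - 2)/2 + log(t + 1)/5 + C

Factor the denominator: t*(t - 4)*(t - 2)*(t + 1).
Partial-fraction decomposition: 1/(5*(t + 1)) + 1/(2*(t - 2)) - 19/(20*(t - 4)) + 1/(4*t).
Integrate each term: A/(t−a) contributes A·log|t−a|.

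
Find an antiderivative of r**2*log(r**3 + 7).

Let u = r**3 + 7, so du = (3*r**2) dr.
The integral becomes (1/3)·∫ log(u) du; integrate by parts with u′=log(u), dv′=du.

r**3*log(r**3 + 7)/3 - r**3/3 + 7*log(r**3 + 7)/3 + C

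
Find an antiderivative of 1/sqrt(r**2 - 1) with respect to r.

log(r + sqrt(r**2 - 1)) + C

Substitute r = sec(θ), so dr = sec(θ)*tan(θ) dθ and the radical becomes sqrt(r**2 - 1) = tan(θ) by the Pythagorean identity.
Integrate the resulting trig expression in θ, then back-substitute sec(θ) = r, tan(θ) = sqrt(r**2 - 1) (absorbing any constant into C).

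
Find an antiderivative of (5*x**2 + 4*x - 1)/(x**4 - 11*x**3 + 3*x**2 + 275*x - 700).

Factor the denominator: (x - 7)*(x - 5)*(x - 4)*(x + 5).
Partial-fraction decomposition: -13/(135*(x + 5)) + 95/(27*(x - 4)) - 36/(5*(x - 5)) + 34/(9*(x - 7)).
Integrate each term: A/(x−a) contributes A·log|x−a|.

34*log(x - 7)/9 - 36*log(x - 5)/5 + 95*log(x - 4)/27 - 13*log(x + 5)/135 + C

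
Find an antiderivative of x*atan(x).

Use integration by parts with u = arctan(x), dv = x dx.
Then du = 1/(x**2 + 1) dx.

x**2*atan(x)/2 - x/2 + atan(x)/2 + C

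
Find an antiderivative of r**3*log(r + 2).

Use integration by parts with u = log(r + 2), dv = r**3 dr.
Then du = 1/(r + 2) dr and v = r**4/4.

r**4*log(r + 2)/4 - r**4/16 + r**3/6 - r**2/2 + 2*r - 4*log(r + 2) + C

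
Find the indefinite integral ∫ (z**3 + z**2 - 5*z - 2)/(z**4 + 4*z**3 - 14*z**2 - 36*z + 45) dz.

19*log(z - 3)/96 + 5*log(z - 1)/48 - 5*log(z + 3)/48 + 77*log(z + 5)/96 + C

Factor the denominator: (z - 3)*(z - 1)*(z + 3)*(z + 5).
Partial-fraction decomposition: 77/(96*(z + 5)) - 5/(48*(z + 3)) + 5/(48*(z - 1)) + 19/(96*(z - 3)).
Integrate each term: A/(z−a) contributes A·log|z−a|.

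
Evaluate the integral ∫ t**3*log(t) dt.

Use integration by parts with u = log(t), dv = t**3 dt.
Then du = 1/t dt and v = t**4/4.

t**4*log(t)/4 - t**4/16 + C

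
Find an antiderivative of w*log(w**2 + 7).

w**2*log(w**2 + 7)/2 - w**2/2 + 7*log(w**2 + 7)/2 + C

Let u = w**2 + 7, so du = (2*w) dw.
The integral becomes (1/2)·∫ log(u) du; integrate by parts with u′=log(u), dv′=du.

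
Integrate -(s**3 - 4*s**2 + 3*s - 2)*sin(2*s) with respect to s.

s**3*cos(2*s)/2 - 3*s**2*sin(2*s)/4 - 2*s**2*cos(2*s) + 2*s*sin(2*s) + 3*s*cos(2*s)/4 - 3*sin(2*s)/8 + C

Use integration by parts with u = s**3 - 4*s**2 + 3*s - 2, dv = -sin(2*s) ds, so v = cos(2*s)/2.
Apply parts 3 times (tabular method): alternate signs, differentiate u down to 0, integrate dv up.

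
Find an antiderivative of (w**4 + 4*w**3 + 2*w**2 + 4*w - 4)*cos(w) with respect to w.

w**4*sin(w) + 4*w**3*sin(w) + 4*w**3*cos(w) - 10*w**2*sin(w) + 12*w**2*cos(w) - 20*w*sin(w) - 20*w*cos(w) + 16*sin(w) - 20*cos(w) + C

Use integration by parts with u = w**4 + 4*w**3 + 2*w**2 + 4*w - 4, dv = cos(w) dw, so v = sin(w).
Apply parts 4 times (tabular method): alternate signs, differentiate u down to 0, integrate dv up.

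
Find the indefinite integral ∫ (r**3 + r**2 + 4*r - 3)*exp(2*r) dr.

Use integration by parts with u = r**3 + r**2 + 4*r - 3, dv = exp(2*r) dr, so v = exp(2*r)/2.
Apply parts 3 times (tabular method): alternate signs, differentiate u down to 0, integrate dv up.

(4*r**3 - 2*r**2 + 18*r - 21)*exp(2*r)/8 + C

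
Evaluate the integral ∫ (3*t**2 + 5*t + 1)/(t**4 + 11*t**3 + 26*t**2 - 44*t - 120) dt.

Factor the denominator: (t - 2)*(t + 2)*(t + 5)*(t + 6).
Partial-fraction decomposition: -79/(32*(t + 6)) + 17/(7*(t + 5)) - 1/(16*(t + 2)) + 23/(224*(t - 2)).
Integrate each term: A/(t−a) contributes A·log|t−a|.

23*log(t - 2)/224 - log(t + 2)/16 + 17*log(t + 5)/7 - 79*log(t + 6)/32 + C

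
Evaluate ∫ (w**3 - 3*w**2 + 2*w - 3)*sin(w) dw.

-w**3*cos(w) + 3*w**2*sin(w) + 3*w**2*cos(w) - 6*w*sin(w) + 4*w*cos(w) - 4*sin(w) - 3*cos(w) + C

Use integration by parts with u = w**3 - 3*w**2 + 2*w - 3, dv = sin(w) dw, so v = -cos(w).
Apply parts 3 times (tabular method): alternate signs, differentiate u down to 0, integrate dv up.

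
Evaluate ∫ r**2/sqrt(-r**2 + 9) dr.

-r*sqrt(-r**2 + 9)/2 + 9*asin(r/3)/2 + C

Substitute r = 3·sin(θ), so dr = 3·cos(θ) dθ and the radical becomes sqrt(-r**2 + 9) = 3·cos(θ) by the Pythagorean identity.
Integrate the resulting trig expression in θ, then back-substitute θ = asin(r/3), sin(θ) = r/3, cos(θ) = sqrt(-r**2 + 9)/3 (absorbing any constant into C).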